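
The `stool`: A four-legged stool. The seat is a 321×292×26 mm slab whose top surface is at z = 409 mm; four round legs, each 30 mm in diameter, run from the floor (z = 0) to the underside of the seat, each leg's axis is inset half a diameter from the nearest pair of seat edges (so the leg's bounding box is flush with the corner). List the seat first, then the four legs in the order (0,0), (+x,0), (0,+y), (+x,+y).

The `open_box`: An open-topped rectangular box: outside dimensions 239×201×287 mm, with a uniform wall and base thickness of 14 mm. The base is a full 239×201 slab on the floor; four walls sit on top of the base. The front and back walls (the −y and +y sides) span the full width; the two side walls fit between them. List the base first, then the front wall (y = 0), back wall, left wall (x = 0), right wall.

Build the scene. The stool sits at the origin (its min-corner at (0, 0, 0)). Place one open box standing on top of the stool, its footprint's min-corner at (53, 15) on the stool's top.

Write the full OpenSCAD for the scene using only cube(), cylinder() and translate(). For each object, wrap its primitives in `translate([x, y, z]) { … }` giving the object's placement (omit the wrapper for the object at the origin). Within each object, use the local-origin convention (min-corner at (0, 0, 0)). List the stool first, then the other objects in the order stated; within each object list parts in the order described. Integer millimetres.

translate([0, 0, 383]) cube([321, 292, 26]);
translate([15, 15, 0]) cylinder(h = 383, r = 15);
translate([306, 15, 0]) cylinder(h = 383, r = 15);
translate([15, 277, 0]) cylinder(h = 383, r = 15);
translate([306, 277, 0]) cylinder(h = 383, r = 15);
translate([53, 15, 409]) {
  cube([239, 201, 14]);
  translate([0, 0, 14]) cube([239, 14, 273]);
  translate([0, 187, 14]) cube([239, 14, 273]);
  translate([0, 14, 14]) cube([14, 173, 273]);
  translate([225, 14, 14]) cube([14, 173, 273]);
}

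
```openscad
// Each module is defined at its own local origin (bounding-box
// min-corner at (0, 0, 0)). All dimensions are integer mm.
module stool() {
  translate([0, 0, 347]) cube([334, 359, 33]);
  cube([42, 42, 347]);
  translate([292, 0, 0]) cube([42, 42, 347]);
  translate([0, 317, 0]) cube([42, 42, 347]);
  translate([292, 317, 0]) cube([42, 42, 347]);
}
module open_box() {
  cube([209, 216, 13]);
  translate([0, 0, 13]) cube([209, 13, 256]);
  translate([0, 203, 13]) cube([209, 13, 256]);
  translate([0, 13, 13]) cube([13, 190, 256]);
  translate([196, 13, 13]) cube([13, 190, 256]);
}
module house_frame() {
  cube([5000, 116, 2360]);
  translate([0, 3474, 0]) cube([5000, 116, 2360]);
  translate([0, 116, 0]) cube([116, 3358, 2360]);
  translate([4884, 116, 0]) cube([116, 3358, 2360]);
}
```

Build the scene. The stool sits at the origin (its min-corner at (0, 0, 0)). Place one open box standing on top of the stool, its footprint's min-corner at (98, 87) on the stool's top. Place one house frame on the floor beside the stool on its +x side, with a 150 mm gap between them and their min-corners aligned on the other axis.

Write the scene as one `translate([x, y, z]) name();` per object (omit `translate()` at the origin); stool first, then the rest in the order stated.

stool();
translate([98, 87, 380]) open_box();
translate([484, 0, 0]) house_frame();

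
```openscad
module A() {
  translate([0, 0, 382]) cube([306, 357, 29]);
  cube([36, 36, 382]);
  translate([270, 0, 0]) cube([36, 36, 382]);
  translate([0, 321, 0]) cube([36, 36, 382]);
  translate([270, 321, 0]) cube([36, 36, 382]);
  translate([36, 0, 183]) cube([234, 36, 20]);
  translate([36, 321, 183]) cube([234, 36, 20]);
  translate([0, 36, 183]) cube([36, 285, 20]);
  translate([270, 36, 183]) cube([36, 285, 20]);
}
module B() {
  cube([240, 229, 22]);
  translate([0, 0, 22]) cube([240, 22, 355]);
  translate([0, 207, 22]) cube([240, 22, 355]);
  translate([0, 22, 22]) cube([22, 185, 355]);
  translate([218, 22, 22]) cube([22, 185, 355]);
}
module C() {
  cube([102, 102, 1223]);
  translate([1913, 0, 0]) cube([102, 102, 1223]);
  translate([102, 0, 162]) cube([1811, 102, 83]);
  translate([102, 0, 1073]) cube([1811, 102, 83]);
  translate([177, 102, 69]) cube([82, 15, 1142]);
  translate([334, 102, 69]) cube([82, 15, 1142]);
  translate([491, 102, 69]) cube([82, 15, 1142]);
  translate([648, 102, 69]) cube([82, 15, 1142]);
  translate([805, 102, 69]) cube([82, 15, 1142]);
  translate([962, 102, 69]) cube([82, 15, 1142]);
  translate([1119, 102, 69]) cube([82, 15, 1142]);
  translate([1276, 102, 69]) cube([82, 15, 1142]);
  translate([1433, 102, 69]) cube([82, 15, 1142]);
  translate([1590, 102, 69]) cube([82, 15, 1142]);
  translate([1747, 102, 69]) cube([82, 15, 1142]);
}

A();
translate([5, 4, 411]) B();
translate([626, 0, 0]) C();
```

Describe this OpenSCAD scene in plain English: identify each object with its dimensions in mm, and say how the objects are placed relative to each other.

A is a four-legged stool. The seat is 306×357 mm, 29 mm thick, top at z = 411 mm. It stands on four square legs, each 36×36 mm in cross-section, from z = 0 to the seat underside, each flush with a corner of the seat. Four stretchers, 36 mm wide and 20 mm tall, connect adjacent legs with their undersides at z = 183 mm, each running between the inner faces of the legs it joins and aligned with the legs' outer faces on the other axis.

B is an open-topped rectangular box: outside dimensions 240×229×377 mm, with a uniform wall and base thickness of 22 mm. The base is a full 240×229 slab on the floor; four walls sit on top of the base. The front and back walls (the −y and +y sides) span the full width; the two side walls fit between them.

C is a fence section. Two 102×102 mm posts, 1223 mm tall, stand on the floor with a clear span of 1811 mm between their inner faces. Two horizontal rails of 102×83 mm section span the gap between the posts with their undersides at z = 162 mm and z = 1073 mm, flush with the posts' −y face. 11 pickets, each 82 mm wide, 15 mm thick and 1142 mm tall, are fixed to the +y face of the rails with their bottoms at z = 69 mm, evenly spaced across the span with equal gaps (rounded down to the nearest mm) at the −x end and between each pair — any rounding remainder accumulates at the +x end.

The open box is on top of the stool. The fence section is on the floor beside the stool on its +x side.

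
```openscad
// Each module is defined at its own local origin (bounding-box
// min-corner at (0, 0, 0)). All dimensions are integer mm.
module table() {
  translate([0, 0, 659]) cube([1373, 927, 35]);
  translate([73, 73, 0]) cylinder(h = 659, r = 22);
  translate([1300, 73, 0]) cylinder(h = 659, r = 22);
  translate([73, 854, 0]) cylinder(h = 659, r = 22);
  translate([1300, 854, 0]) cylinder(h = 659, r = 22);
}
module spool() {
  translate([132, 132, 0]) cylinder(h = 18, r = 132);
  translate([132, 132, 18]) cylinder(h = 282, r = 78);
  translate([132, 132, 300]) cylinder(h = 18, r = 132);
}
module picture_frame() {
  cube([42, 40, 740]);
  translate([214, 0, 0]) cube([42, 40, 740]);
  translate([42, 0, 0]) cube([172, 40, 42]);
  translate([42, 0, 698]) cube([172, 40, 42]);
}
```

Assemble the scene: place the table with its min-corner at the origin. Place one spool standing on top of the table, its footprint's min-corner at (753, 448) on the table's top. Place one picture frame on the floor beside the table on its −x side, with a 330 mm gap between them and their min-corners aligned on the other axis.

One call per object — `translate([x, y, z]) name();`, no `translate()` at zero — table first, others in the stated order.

table();
translate([753, 448, 694]) spool();
translate([-586, 0, 0]) picture_frame();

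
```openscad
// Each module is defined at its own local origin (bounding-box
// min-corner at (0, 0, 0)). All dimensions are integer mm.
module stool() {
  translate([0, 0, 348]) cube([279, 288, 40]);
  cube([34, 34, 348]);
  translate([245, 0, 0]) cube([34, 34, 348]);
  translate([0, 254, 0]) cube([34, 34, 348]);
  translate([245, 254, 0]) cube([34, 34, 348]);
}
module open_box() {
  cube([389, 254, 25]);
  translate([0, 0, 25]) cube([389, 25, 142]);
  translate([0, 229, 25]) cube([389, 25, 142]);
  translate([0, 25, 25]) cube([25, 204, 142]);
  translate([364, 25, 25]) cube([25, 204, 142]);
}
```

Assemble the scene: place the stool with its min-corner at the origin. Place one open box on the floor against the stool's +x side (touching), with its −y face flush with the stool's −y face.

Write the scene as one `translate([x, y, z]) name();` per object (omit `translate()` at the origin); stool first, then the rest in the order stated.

stool();
translate([279, 0, 0]) open_box();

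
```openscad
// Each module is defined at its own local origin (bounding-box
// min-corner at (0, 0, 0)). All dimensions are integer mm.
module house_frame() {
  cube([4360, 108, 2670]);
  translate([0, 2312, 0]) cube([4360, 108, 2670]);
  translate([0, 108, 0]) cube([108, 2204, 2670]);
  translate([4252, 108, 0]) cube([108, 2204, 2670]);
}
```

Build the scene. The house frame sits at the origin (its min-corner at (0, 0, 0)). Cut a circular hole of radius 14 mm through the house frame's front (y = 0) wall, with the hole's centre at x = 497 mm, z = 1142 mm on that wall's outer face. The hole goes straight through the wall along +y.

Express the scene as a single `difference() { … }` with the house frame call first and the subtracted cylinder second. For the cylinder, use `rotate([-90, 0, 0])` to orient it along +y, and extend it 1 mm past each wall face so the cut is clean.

difference() {
  house_frame();
  translate([497, -1, 1142]) rotate([-90, 0, 0]) cylinder(h = 110, r = 14);
}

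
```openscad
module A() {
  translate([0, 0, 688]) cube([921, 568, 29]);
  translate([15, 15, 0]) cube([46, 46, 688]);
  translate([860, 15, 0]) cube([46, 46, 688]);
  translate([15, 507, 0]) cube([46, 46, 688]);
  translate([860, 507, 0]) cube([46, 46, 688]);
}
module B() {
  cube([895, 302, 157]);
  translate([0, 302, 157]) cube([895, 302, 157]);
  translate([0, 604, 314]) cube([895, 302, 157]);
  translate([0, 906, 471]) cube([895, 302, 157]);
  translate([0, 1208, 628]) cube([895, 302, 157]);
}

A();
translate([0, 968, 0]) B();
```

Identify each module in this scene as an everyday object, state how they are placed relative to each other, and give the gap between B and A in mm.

A is a table. B is a staircase. The staircase is on the floor beside the table on its +y side. The gap between the staircase and the table is 400 mm.

The staircase's nearest face is 400 mm from the table's +y face.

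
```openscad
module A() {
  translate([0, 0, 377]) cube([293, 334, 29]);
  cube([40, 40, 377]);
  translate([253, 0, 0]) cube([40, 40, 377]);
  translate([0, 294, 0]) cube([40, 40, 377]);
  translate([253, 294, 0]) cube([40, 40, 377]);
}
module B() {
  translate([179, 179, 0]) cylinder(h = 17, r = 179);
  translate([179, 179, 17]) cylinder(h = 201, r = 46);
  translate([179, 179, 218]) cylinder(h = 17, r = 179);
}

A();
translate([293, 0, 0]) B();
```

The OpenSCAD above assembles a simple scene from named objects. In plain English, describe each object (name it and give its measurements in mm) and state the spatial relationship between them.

A is a simple wooden stool: a rectangular seat 293 mm (x) by 334 mm (y), 29 mm thick, top face at z = 406 mm, on four square legs, each 40×40 mm in cross-section. The legs rest on z = 0, each flush with a corner of the seat.

B is a spool: two coaxial disc flanges of radius 179 mm and thickness 17 mm, joined by a core cylinder of radius 46 mm and height 201 mm. The lower flange rests on z = 0 and the three cylinders share a vertical axis.

The spool is against the stool's +x side, with their −y faces flush.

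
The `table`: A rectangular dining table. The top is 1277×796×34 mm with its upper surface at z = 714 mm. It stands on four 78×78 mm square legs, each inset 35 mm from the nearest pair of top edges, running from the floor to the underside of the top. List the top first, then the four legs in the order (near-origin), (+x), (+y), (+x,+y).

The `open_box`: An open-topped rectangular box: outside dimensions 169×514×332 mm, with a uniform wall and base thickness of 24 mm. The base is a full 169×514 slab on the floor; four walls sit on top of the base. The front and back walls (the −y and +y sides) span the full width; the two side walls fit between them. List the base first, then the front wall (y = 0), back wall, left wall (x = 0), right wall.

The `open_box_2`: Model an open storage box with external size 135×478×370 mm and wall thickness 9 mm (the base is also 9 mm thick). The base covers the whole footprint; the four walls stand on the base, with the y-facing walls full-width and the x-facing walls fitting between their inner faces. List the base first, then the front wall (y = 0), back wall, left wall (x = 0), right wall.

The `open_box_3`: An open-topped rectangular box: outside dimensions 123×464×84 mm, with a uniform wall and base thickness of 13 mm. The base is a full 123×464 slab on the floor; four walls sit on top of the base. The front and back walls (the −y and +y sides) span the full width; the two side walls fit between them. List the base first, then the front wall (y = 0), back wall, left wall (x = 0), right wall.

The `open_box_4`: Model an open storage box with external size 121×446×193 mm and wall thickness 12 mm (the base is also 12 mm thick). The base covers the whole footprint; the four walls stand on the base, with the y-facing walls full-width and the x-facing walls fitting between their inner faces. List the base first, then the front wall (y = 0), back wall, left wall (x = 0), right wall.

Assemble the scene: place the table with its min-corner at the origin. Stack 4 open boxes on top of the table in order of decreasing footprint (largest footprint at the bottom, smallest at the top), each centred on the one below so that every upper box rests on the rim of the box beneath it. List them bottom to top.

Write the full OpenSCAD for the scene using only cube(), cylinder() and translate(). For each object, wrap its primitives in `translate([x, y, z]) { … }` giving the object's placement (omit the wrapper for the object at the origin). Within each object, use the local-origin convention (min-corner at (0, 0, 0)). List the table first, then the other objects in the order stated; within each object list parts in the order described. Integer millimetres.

translate([0, 0, 680]) cube([1277, 796, 34]);
translate([35, 35, 0]) cube([78, 78, 680]);
translate([1164, 35, 0]) cube([78, 78, 680]);
translate([35, 683, 0]) cube([78, 78, 680]);
translate([1164, 683, 0]) cube([78, 78, 680]);
translate([554, 141, 714]) {
  cube([169, 514, 24]);
  translate([0, 0, 24]) cube([169, 24, 308]);
  translate([0, 490, 24]) cube([169, 24, 308]);
  translate([0, 24, 24]) cube([24, 466, 308]);
  translate([145, 24, 24]) cube([24, 466, 308]);
}
translate([571, 159, 1046]) {
  cube([135, 478, 9]);
  translate([0, 0, 9]) cube([135, 9, 361]);
  translate([0, 469, 9]) cube([135, 9, 361]);
  translate([0, 9, 9]) cube([9, 460, 361]);
  translate([126, 9, 9]) cube([9, 460, 361]);
}
translate([577, 166, 1416]) {
  cube([123, 464, 13]);
  translate([0, 0, 13]) cube([123, 13, 71]);
  translate([0, 451, 13]) cube([123, 13, 71]);
  translate([0, 13, 13]) cube([13, 438, 71]);
  translate([110, 13, 13]) cube([13, 438, 71]);
}
translate([578, 175, 1500]) {
  cube([121, 446, 12]);
  translate([0, 0, 12]) cube([121, 12, 181]);
  translate([0, 434, 12]) cube([121, 12, 181]);
  translate([0, 12, 12]) cube([12, 422, 181]);
  translate([109, 12, 12]) cube([12, 422, 181]);
}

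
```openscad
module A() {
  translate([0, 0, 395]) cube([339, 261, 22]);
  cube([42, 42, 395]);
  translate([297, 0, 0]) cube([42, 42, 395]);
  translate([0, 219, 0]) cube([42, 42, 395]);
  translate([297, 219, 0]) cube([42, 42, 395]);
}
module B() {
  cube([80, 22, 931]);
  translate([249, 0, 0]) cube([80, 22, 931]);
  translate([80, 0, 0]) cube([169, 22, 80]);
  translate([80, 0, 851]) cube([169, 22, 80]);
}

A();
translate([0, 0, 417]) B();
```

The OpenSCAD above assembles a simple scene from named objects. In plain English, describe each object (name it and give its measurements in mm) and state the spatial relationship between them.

A is a four-legged stool. The seat is a 339×261×22 mm slab whose top surface is at z = 417 mm; four square legs, each 42×42 mm in cross-section, run from the floor (z = 0) to the underside of the seat, each flush with a corner of the seat.

B is a rectangular picture frame lying in the x–z plane (depth along y). The opening is 169 mm wide (x) by 771 mm tall (z), surrounded by a border 80 mm wide on all four sides. The frame is 22 mm deep and is made of two full-height vertical stiles with two horizontal rails fitted between them.

The picture frame is on top of the stool.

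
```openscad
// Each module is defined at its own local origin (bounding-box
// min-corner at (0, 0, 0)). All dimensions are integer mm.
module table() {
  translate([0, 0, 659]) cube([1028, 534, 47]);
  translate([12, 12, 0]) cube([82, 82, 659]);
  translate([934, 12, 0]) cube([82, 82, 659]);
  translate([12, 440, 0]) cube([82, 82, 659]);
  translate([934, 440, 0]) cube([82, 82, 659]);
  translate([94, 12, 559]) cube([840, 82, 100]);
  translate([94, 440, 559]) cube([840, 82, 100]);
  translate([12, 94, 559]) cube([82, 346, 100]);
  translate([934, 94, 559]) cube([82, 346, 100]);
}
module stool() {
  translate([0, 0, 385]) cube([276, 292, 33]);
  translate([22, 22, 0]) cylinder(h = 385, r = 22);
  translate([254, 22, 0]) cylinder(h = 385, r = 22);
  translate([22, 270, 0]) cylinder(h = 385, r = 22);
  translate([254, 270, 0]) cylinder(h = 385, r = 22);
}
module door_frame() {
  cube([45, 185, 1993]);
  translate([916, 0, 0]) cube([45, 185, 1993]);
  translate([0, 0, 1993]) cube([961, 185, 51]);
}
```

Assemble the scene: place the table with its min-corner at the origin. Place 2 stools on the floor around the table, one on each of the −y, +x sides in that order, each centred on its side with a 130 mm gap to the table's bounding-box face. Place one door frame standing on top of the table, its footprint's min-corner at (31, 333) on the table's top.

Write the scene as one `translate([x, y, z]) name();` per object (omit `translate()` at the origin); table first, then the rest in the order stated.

table();
translate([376, -422, 0]) stool();
translate([1158, 121, 0]) stool();
translate([31, 333, 706]) door_frame();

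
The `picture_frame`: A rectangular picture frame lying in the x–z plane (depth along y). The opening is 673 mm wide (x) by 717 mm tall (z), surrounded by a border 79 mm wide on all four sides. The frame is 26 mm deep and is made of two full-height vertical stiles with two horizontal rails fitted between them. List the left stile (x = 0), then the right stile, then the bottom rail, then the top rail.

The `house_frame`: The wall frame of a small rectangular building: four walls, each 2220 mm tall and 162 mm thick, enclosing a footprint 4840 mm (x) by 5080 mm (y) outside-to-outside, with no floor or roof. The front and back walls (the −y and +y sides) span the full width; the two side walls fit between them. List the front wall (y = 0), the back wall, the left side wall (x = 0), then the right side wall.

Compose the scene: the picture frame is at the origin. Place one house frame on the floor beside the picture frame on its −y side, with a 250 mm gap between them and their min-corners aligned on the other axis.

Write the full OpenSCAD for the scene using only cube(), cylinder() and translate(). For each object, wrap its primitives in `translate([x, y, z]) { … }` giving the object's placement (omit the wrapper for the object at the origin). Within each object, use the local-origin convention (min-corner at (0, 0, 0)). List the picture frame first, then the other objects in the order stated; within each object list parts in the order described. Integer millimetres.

cube([79, 26, 875]);
translate([752, 0, 0]) cube([79, 26, 875]);
translate([79, 0, 0]) cube([673, 26, 79]);
translate([79, 0, 796]) cube([673, 26, 79]);
translate([0, -5330, 0]) {
  cube([4840, 162, 2220]);
  translate([0, 4918, 0]) cube([4840, 162, 2220]);
  translate([0, 162, 0]) cube([162, 4756, 2220]);
  translate([4678, 162, 0]) cube([162, 4756, 2220]);
}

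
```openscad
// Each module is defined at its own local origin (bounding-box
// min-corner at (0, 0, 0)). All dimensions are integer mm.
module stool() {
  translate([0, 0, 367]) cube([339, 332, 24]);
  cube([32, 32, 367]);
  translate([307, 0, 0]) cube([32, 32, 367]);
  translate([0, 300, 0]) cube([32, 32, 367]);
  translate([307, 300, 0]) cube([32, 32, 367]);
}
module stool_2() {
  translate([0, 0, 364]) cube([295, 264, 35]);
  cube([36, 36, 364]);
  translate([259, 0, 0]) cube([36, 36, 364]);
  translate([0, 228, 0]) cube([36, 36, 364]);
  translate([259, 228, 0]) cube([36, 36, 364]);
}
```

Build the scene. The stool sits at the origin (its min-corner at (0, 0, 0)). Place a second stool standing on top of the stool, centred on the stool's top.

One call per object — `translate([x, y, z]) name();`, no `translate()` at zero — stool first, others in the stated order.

stool();
translate([22, 34, 391]) stool_2();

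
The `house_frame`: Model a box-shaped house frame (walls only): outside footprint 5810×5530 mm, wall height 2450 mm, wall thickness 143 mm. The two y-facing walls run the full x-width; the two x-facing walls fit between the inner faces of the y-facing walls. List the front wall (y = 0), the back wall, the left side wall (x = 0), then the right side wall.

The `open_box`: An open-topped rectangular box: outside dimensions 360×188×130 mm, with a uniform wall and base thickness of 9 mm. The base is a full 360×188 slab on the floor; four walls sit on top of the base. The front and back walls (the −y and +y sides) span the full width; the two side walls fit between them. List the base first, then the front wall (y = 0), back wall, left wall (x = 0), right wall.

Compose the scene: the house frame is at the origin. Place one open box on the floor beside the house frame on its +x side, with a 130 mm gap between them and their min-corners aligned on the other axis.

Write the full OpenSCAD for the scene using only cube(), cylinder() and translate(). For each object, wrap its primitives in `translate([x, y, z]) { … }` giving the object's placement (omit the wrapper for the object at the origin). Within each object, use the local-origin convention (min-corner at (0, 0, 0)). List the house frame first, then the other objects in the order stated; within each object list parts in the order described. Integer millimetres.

cube([5810, 143, 2450]);
translate([0, 5387, 0]) cube([5810, 143, 2450]);
translate([0, 143, 0]) cube([143, 5244, 2450]);
translate([5667, 143, 0]) cube([143, 5244, 2450]);
translate([5940, 0, 0]) {
  cube([360, 188, 9]);
  translate([0, 0, 9]) cube([360, 9, 121]);
  translate([0, 179, 9]) cube([360, 9, 121]);
  translate([0, 9, 9]) cube([9, 170, 121]);
  translate([351, 9, 9]) cube([9, 170, 121]);
}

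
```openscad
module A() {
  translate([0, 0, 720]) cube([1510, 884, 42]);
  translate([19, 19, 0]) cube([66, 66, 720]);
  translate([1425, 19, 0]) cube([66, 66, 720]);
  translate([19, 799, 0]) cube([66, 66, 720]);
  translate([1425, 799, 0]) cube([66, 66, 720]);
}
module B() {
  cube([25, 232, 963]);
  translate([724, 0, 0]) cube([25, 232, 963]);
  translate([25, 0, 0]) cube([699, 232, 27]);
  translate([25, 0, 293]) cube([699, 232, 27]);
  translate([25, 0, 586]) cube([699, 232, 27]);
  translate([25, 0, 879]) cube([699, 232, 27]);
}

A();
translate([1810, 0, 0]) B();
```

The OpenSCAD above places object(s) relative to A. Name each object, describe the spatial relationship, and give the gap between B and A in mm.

A is a table. B is a bookshelf. The bookshelf is on the floor beside the table on its +x side. The gap between the bookshelf and the table is 300 mm.

The bookshelf's nearest face is 300 mm from the table's +x face.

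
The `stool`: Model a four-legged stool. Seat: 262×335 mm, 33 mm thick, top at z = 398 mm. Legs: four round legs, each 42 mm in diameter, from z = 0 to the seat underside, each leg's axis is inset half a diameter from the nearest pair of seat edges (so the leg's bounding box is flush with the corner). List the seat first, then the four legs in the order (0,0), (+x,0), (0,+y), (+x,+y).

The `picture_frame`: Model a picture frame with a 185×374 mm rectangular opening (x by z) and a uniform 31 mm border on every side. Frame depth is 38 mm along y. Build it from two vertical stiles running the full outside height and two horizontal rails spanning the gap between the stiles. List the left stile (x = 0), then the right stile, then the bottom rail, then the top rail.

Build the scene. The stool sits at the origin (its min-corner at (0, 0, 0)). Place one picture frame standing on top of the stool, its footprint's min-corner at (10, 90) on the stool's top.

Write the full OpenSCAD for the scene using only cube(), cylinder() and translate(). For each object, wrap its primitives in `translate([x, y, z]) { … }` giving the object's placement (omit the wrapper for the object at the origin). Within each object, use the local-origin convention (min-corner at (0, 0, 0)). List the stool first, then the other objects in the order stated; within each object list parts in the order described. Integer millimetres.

translate([0, 0, 365]) cube([262, 335, 33]);
translate([21, 21, 0]) cylinder(h = 365, r = 21);
translate([241, 21, 0]) cylinder(h = 365, r = 21);
translate([21, 314, 0]) cylinder(h = 365, r = 21);
translate([241, 314, 0]) cylinder(h = 365, r = 21);
translate([10, 90, 398]) {
  cube([31, 38, 436]);
  translate([216, 0, 0]) cube([31, 38, 436]);
  translate([31, 0, 0]) cube([185, 38, 31]);
  translate([31, 0, 405]) cube([185, 38, 31]);
}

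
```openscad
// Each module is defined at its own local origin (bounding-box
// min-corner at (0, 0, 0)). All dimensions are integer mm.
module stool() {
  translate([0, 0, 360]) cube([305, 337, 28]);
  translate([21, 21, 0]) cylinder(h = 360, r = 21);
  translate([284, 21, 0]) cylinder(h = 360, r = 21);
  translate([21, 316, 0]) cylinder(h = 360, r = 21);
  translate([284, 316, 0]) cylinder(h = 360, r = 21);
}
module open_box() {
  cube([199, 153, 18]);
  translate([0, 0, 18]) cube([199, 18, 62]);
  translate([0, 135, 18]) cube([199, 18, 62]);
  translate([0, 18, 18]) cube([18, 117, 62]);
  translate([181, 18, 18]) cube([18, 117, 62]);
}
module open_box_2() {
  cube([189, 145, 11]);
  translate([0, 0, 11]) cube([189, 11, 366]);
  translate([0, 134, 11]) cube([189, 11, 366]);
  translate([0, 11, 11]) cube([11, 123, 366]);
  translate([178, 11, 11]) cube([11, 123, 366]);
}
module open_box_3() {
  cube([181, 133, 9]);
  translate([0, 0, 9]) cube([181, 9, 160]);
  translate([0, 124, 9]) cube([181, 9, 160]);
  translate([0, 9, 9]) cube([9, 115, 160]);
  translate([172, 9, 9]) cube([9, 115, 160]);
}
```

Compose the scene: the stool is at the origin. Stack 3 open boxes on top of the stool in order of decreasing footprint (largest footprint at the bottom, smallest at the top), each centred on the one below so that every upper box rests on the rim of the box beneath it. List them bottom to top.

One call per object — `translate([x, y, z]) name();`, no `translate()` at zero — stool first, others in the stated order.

stool();
translate([53, 92, 388]) open_box();
translate([58, 96, 468]) open_box_2();
translate([62, 102, 845]) open_box_3();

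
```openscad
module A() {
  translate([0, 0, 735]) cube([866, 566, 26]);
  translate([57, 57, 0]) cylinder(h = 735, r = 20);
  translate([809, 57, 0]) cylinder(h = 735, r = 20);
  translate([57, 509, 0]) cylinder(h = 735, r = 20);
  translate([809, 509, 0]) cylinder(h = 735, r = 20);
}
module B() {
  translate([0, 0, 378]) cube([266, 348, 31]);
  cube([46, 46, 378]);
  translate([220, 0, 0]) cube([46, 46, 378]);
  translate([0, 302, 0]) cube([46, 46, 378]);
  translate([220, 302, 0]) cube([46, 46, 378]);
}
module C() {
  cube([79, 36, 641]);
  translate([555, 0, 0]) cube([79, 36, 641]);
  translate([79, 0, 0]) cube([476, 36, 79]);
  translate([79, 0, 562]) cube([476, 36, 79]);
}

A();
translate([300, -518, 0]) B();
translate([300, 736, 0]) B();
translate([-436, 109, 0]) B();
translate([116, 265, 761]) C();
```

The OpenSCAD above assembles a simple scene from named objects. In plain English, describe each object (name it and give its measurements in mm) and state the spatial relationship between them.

A is a table: top 866 mm (x) × 566 mm (y), 26 mm thick, upper face at z = 761 mm, on four round legs of 40 mm diameter, each leg's bounding box inset 37 mm from the nearest pair of top edges, running from z = 0 to the bottom of the top.

B is a simple wooden stool: a rectangular seat 266 mm (x) by 348 mm (y), 31 mm thick, top face at z = 409 mm, on four square legs, each 46×46 mm in cross-section. The legs rest on z = 0, each flush with a corner of the seat.

C is a picture frame with a 476×483 mm rectangular opening (x by z) and a uniform 79 mm border on every side. Frame depth is 36 mm along y. It is built from two vertical stiles running the full outside height and two horizontal rails spanning the gap between the stiles.

Three stools sit around the table at the −y, +y, −x sides. The picture frame is on top of the table, centred.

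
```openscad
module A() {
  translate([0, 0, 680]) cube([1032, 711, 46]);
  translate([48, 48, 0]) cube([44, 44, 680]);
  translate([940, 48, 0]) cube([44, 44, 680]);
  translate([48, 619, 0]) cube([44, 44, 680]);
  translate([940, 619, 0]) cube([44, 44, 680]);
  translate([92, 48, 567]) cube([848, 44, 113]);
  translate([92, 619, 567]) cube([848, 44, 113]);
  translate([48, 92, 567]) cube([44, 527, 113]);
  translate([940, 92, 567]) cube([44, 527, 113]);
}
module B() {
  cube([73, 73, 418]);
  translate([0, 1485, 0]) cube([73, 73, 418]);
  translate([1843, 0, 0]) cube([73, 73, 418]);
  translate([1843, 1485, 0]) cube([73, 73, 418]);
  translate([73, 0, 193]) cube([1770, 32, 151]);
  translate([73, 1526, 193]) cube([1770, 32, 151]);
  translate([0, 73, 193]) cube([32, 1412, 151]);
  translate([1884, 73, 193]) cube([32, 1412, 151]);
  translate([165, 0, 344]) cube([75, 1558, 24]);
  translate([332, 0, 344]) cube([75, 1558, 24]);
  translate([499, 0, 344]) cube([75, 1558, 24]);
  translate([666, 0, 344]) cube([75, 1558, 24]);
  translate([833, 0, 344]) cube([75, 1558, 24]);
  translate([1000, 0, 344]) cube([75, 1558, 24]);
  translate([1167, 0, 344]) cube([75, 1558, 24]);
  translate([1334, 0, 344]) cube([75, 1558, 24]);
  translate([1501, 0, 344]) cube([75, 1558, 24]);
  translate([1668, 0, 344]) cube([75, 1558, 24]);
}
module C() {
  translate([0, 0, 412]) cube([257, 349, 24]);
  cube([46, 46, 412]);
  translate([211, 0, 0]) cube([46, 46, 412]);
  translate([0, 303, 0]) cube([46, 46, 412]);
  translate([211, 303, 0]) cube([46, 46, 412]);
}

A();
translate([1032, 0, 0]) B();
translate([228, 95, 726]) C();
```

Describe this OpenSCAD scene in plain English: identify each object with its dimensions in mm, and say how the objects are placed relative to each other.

A is a rectangular dining table. The top is 1032×711×46 mm with its upper surface at z = 726 mm. It stands on four 44×44 mm square legs, each inset 48 mm from the nearest pair of top edges, running from the floor to the underside of the top. Four apron rails, 44 mm thick and 113 mm tall, run between adjacent legs with their top edges flush with the underside of the top and their outer faces flush with the legs' outer faces.

B is a bed frame 1916 mm long (x) by 1558 mm wide (y). Four 73×73 mm corner posts, 418 mm tall, at the corners of the footprint. Four rails of 32 mm thickness and 151 mm height run between adjacent posts with their undersides at z = 193 mm, their outer faces flush with the outside of the frame (the two x-running rails run between the posts' inner faces; the two y-running rails run between the posts' inner faces). 10 slats, each 75 mm wide (x) and 24 mm thick, lie across the top of the two x-running rails, running the full 1558 mm width of the frame in y; the slats are evenly spaced along x between the inner faces of the end posts with equal gaps (rounded down to the nearest mm) at the −x end and between each pair — any rounding remainder accumulates at the +x end.

C is a four-legged stool. The seat is 257×349 mm, 24 mm thick, top at z = 436 mm. It stands on four square legs, each 46×46 mm in cross-section, from z = 0 to the seat underside, each flush with a corner of the seat.

The bed frame is against the table's +x side, with their −y faces flush. The stool is on top of the table.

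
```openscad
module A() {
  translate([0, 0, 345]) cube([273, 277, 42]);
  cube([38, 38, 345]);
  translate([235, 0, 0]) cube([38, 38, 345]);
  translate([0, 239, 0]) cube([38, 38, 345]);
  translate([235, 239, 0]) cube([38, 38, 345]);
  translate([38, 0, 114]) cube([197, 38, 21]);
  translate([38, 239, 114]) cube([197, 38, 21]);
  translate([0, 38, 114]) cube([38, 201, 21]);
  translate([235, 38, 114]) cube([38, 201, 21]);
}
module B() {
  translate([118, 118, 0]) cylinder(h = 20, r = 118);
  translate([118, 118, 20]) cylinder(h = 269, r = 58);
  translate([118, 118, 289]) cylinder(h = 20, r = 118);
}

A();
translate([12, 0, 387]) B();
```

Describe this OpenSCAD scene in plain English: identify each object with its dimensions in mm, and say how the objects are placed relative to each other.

A is a four-legged stool. The seat is 273×277 mm, 42 mm thick, top at z = 387 mm. It stands on four square legs, each 38×38 mm in cross-section, from z = 0 to the seat underside, each flush with a corner of the seat. Four stretchers, 38 mm wide and 21 mm tall, connect adjacent legs with their undersides at z = 114 mm, each running between the inner faces of the legs it joins and aligned with the legs' outer faces on the other axis.

B is a spool: two coaxial disc flanges of radius 118 mm and thickness 20 mm, joined by a core cylinder of radius 58 mm and height 269 mm. The lower flange rests on z = 0 and the three cylinders share a vertical axis.

The spool is on top of the stool.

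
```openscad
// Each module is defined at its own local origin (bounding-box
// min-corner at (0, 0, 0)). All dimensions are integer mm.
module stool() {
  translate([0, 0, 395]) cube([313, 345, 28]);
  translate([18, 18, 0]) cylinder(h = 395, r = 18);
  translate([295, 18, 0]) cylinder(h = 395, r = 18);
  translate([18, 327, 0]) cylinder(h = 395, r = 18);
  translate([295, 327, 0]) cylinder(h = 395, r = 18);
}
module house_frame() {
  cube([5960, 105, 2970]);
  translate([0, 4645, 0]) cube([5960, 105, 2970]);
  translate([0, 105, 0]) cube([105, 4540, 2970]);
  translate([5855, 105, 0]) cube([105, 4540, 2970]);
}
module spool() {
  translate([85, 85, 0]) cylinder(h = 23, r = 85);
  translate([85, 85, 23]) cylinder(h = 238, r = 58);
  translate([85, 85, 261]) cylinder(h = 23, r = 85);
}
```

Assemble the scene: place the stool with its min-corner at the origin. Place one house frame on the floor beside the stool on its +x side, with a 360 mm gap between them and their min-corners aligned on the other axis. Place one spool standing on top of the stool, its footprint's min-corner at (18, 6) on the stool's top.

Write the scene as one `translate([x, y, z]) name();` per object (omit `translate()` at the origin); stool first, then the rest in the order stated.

stool();
translate([673, 0, 0]) house_frame();
translate([18, 6, 423]) spool();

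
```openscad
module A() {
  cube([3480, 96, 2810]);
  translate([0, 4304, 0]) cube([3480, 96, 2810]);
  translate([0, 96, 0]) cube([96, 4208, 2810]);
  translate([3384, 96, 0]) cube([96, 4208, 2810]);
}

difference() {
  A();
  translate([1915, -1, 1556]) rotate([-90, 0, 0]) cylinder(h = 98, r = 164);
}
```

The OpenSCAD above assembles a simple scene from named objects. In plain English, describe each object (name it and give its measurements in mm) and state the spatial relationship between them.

A is the wall frame of a small rectangular building: four walls, each 2810 mm tall and 96 mm thick, enclosing a footprint 3480 mm (x) by 4400 mm (y) outside-to-outside, with no floor or roof. The front and back walls (the −y and +y sides) span the full width; the two side walls fit between them.

The house frame has a circular hole of radius 164 mm through its front wall, centred at (x = 1915, z = 1556).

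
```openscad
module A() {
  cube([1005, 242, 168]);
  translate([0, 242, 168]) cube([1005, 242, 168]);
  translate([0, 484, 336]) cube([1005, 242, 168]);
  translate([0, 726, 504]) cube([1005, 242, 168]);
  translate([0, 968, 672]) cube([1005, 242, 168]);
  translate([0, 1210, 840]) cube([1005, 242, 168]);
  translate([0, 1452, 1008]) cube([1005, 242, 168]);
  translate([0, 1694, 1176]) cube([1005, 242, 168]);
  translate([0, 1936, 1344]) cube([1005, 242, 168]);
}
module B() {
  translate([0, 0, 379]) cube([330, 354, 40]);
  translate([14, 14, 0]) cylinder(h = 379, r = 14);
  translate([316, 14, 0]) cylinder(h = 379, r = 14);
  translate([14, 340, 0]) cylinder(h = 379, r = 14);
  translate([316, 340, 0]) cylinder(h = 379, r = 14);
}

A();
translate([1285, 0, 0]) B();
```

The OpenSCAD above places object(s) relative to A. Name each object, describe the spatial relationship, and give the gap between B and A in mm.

The stool's nearest face is 280 mm from the staircase's +x face.

A is a staircase. B is a stool. The stool is on the floor beside the staircase on its +x side. The gap between the stool and the staircase is 280 mm.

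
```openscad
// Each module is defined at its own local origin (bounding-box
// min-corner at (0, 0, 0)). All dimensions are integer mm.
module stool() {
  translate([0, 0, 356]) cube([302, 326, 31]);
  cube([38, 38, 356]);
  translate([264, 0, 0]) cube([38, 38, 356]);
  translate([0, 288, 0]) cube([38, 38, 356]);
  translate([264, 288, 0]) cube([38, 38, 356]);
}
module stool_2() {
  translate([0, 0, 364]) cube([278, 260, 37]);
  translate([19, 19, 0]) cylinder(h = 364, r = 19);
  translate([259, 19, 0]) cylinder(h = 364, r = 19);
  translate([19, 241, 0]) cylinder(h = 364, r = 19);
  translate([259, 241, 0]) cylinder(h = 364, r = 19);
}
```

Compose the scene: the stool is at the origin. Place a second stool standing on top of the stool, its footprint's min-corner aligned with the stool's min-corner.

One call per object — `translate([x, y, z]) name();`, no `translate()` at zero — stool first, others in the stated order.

stool();
translate([0, 0, 387]) stool_2();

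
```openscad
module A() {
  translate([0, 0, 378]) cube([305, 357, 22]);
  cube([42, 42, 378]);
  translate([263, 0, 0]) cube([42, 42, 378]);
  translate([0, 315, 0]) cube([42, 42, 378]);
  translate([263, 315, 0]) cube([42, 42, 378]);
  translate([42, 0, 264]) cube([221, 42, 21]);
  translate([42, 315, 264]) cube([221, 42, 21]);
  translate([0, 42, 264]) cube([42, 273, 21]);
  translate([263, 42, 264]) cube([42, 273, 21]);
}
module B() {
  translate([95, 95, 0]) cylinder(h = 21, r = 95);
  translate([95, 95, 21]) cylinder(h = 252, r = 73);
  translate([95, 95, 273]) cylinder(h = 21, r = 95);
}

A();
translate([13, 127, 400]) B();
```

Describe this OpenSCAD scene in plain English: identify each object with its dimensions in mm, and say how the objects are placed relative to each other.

A is a simple wooden stool: a rectangular seat 305 mm (x) by 357 mm (y), 22 mm thick, top face at z = 400 mm, on four square legs, each 42×42 mm in cross-section. The legs rest on z = 0, each flush with a corner of the seat. Four stretchers, 42 mm wide and 21 mm tall, connect adjacent legs with their undersides at z = 264 mm, each running between the inner faces of the legs it joins and aligned with the legs' outer faces on the other axis.

B is a spool: two coaxial disc flanges of radius 95 mm and thickness 21 mm, joined by a core cylinder of radius 73 mm and height 252 mm. The lower flange rests on z = 0 and the three cylinders share a vertical axis.

The spool is on top of the stool.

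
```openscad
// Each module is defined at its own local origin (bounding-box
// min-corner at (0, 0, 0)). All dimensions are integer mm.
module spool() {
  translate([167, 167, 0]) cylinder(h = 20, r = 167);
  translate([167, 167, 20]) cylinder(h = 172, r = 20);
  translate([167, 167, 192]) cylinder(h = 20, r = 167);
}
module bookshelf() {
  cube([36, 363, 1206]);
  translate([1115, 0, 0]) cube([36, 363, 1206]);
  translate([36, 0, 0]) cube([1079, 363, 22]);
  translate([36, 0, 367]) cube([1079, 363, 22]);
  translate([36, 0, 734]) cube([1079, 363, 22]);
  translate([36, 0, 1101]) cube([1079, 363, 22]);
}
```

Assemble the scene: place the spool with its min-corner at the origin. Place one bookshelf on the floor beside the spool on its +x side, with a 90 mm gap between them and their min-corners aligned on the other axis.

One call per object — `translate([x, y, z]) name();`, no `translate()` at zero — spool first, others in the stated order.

spool();
translate([424, 0, 0]) bookshelf();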